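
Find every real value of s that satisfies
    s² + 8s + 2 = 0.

Discriminant: (8)² − 4·1·2 = 56.
Quadratic formula: s = (-8 ± √56) / 2.
So s = -4 + √(14) ≈ -0.2583 or s = -4 - √(14) ≈ -7.7417.

s = -7.7417 or s = -0.2583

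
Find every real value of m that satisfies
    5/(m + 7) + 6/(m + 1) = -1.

Multiply both sides by (m + 7)(m + 1):
5(m + 1) + 6(m + 7) = -(m + 7)(m + 1).
Expand and collect terms: -m² - 19m - 54 = 0.
By the quadratic formula, m = (19 ± √145) / -2, so m ≈ -15.5208 or m ≈ -3.4792.
Neither value makes a denominator zero (m ≠ -7, m ≠ -1), so both are valid.

m = -15.5208 or m = -3.4792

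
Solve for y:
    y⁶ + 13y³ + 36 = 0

y = -2.0801 or y = -1.5874

Let u = y³. The equation becomes u² + 13u + 36 = 0.
Factor: (u + 9)(u + 4) = 0, so u = -9 or u = -4.
y³ = -9 gives y = -∛(9) ≈ -2.0801.
y³ = -4 gives y = -∛(4) ≈ -1.5874.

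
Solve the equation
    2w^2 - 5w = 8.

w = -1.1085 or w = 3.6085

Rearrange to standard form: 2w^2 - 5w - 8 = 0.
Discriminant: (-5)^2 - 4*2*(-8) = 89.
Quadratic formula: w = (5 +/- sqrt(89)) / 4.
So w = 5/4 + sqrt(89)/4 ~= 3.6085 or w = 5/4 - sqrt(89)/4 ~= -1.1085.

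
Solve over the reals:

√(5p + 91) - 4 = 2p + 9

Isolate the radical: √(5p + 91) = 2p + 13.
Square both sides: 5p + 91 = (2p + 13)².
Expand and rearrange: 4p² + 47p + 78 = 0.
Solving gives p = -2 or p = -9.75.
Check each candidate in the original equation:
  p = -2: √(81) = 9, while 2p + 13 = 9 — valid.
  p = -9.75: √(42.25) = 6.5, while 2p + 13 = -6.5 — extraneous.

p = -2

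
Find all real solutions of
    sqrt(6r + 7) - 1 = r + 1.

Isolate the radical: sqrt(6r + 7) = r + 2.
Square both sides: 6r + 7 = (r + 2)^2.
Expand and rearrange: r^2 - 2r - 3 = 0.
Solving gives r = 3 or r = -1.
Check each candidate in the original equation:
  r = 3: sqrt(25) = 5, while r + 2 = 5 — valid.
  r = -1: sqrt(1) = 1, while r + 2 = 1 — valid.

r = -1 or r = 3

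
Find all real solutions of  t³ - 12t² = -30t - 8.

Rearrange: t³ - 12t² + 30t + 8 = 0.
Possible rational roots are divisors of 8. Testing t = 4 gives 0, so (t - 4) is a factor.
Divide: t³ - 12t² + 30t + 8 = (t - 4)(t² - 8t - 2).
Apply the quadratic formula to t² - 8t - 2 = 0: t = (8 ± √72)/2, i.e. t ≈ 8.2426 or t ≈ -0.2426.

t = -0.2426 or t = 4 or t = 8.2426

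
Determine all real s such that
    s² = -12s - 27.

s = -9 or s = -3

Bring every term to one side: s² + 12s + 27 = 0.
Factor: (s + 9)(s + 3) = 0.
So s = -9 or s = -3.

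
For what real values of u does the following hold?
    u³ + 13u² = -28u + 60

Rearrange: u³ + 13u² + 28u - 60 = 0.
Possible rational roots are divisors of -60. Testing u = -5 gives 0, so (u + 5) is a factor.
Divide: u³ + 13u² + 28u - 60 = (u + 5)(u² + 8u - 12).
Apply the quadratic formula to u² + 8u - 12 = 0: u = (-8 ± √112)/2, i.e. u ≈ 1.2915 or u ≈ -9.2915.

u = -9.2915 or u = -5 or u = 1.2915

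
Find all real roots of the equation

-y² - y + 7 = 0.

y = -3.1926 or y = 2.1926

Discriminant: (-1)² − 4·(-1)·7 = 29.
Quadratic formula: y = (1 ± √29) / (-2).
So y = -√(29)/2 - 1/2 ≈ -3.1926 or y = -1/2 + √(29)/2 ≈ 2.1926.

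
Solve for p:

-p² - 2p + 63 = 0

Factor: -1(p - 7)(p + 9) = 0.
So p = 7 or p = -9.

p = -9 or p = 7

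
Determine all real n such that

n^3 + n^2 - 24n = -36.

Rearrange: n^3 + n^2 - 24n + 36 = 0.
Possible rational roots are divisors of 36. Testing n = 3 gives 0, so (n - 3) is a factor.
Divide: n^3 + n^2 - 24n + 36 = (n - 3)(n^2 + 4n - 12).
Factor the quadratic: n = 2 or n = -6.

n = -6 or n = 2 or n = 3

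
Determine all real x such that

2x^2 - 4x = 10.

x = -1.4495 or x = 3.4495

Rearrange to standard form: 2x^2 - 4x - 10 = 0.
Discriminant: (-4)^2 - 4*2*(-10) = 96.
Quadratic formula: x = (4 +/- sqrt(96)) / 4.
So x = 1 + sqrt(6) ~= 3.4495 or x = 1 - sqrt(6) ~= -1.4495.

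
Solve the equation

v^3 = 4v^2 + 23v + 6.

Rearrange: v^3 - 4v^2 - 23v - 6 = 0.
Possible rational roots are divisors of -6. Testing v = -3 gives 0, so (v + 3) is a factor.
Divide: v^3 - 4v^2 - 23v - 6 = (v + 3)(v^2 - 7v - 2).
Apply the quadratic formula to v^2 - 7v - 2 = 0: v = (7 +/- sqrt(57))/2, i.e. v ~= 7.2749 or v ~= -0.2749.

v = -3 or v = -0.2749 or v = 7.2749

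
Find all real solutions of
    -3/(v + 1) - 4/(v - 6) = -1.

v = 0.7085 or v = 11.2915

Multiply both sides by (v + 1)(v - 6):
-3(v - 6) - 4(v + 1) = -(v + 1)(v - 6).
Expand and collect terms: -v² + 12v - 8 = 0.
By the quadratic formula, v = (-12 ± √112) / -2, so v ≈ 0.7085 or v ≈ 11.2915.
Neither value makes a denominator zero (v ≠ -1, v ≠ 6), so both are valid.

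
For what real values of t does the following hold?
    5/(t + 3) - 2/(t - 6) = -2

t = -5.2967 or t = 6.7967

Multiply both sides by (t + 3)(t - 6):
5(t - 6) - 2(t + 3) = -2(t + 3)(t - 6).
Expand and collect terms: -2t^2 + 3t + 72 = 0.
By the quadratic formula, t = (-3 +/- sqrt(585)) / -4, so t ~= -5.2967 or t ~= 6.7967.
Neither value makes a denominator zero (t != -3, t != 6), so both are valid.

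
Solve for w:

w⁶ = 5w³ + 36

Let u = w³. The equation becomes u² - 5u - 36 = 0.
Factor: (u + 4)(u - 9) = 0, so u = -4 or u = 9.
w³ = -4 gives w = -∛(4) ≈ -1.5874.
w³ = 9 gives w = ∛(9) ≈ 2.0801.

w = -1.5874 or w = 2.0801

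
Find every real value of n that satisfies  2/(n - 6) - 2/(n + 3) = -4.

Multiply both sides by (n - 6)(n + 3):
2(n + 3) - 2(n - 6) = -4(n - 6)(n + 3).
Expand and collect terms: -4n² + 12n + 54 = 0.
By the quadratic formula, n = (-12 ± √1008) / -8, so n ≈ -2.4686 or n ≈ 5.4686.
Neither value makes a denominator zero (n ≠ 6, n ≠ -3), so both are valid.

n = -2.4686 or n = 5.4686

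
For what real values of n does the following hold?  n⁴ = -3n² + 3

n = -0.8895 or n = 0.8895

Let u = n². The equation becomes u² + 3u - 3 = 0.
By the quadratic formula, u = -3/2 + √(21)/2 or u = -√(21)/2 - 3/2.
n² = -3/2 + √(21)/2 gives n = ±√(-3/2 + √(21)/2) ≈ ±0.8895.
n² = -√(21)/2 - 3/2 < 0 has no real solution.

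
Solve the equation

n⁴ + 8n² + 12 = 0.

No real solutions.

Let u = n². The equation becomes u² + 8u + 12 = 0.
Factor: (u + 2)(u + 6) = 0, so u = -2 or u = -6.
n² = -2 < 0 has no real solution.
n² = -6 < 0 has no real solution.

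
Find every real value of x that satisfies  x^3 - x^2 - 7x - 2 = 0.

Possible rational roots are divisors of -2. Testing x = -2 gives 0, so (x + 2) is a factor.
Divide: x^3 - x^2 - 7x - 2 = (x + 2)(x^2 - 3x - 1).
Apply the quadratic formula to x^2 - 3x - 1 = 0: x = (3 +/- sqrt(13))/2, i.e. x ~= 3.3028 or x ~= -0.3028.

x = -2 or x = -0.3028 or x = 3.3028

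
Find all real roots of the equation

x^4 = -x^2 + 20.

Let u = x^2. The equation becomes u^2 + u - 20 = 0.
Factor: (u - 4)(u + 5) = 0, so u = 4 or u = -5.
x^2 = 4 gives x = +/-2.
x^2 = -5 < 0 has no real solution.

x = -2 or x = 2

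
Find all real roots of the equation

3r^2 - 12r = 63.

Bring every term to one side: 3r^2 - 12r - 63 = 0.
Factor: 3(r - 7)(r + 3) = 0.
So r = 7 or r = -3.

r = -3 or r = 7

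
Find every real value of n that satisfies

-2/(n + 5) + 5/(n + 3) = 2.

Multiply both sides by (n + 5)(n + 3):
-2(n + 3) + 5(n + 5) = 2(n + 5)(n + 3).
Expand and collect terms: 2n² + 13n + 11 = 0.
Factor or apply the quadratic formula: n = -1 or n = -5.5.
Neither value makes a denominator zero (n ≠ -5, n ≠ -3), so both are valid.

n = -5.5 or n = -1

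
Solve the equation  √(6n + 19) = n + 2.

n = 5

Square both sides: 6n + 19 = (n + 2)².
Expand and rearrange: n² - 2n - 15 = 0.
Solving gives n = 5 or n = -3.
Check each candidate in the original equation:
  n = 5: √(49) = 7, while n + 2 = 7 — valid.
  n = -3: √(1) = 1, while n + 2 = -1 — extraneous.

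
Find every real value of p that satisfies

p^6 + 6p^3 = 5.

Let u = p^3. The equation becomes u^2 + 6u - 5 = 0.
By the quadratic formula, u = -3 + sqrt(14) or u = -sqrt(14) - 3.
p^3 = -3 + sqrt(14) gives p = (-3 + sqrt(14))^(1/3) ~= 0.9052.
p^3 = -sqrt(14) - 3 gives p = -(3 + sqrt(14))^(1/3) ~= -1.8891.

p = -1.8891 or p = 0.9052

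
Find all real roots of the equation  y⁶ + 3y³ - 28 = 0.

Let u = y³. The equation becomes u² + 3u - 28 = 0.
Factor: (u - 4)(u + 7) = 0, so u = 4 or u = -7.
y³ = 4 gives y = ∛(4) ≈ 1.5874.
y³ = -7 gives y = -∛(7) ≈ -1.9129.

y = -1.9129 or y = 1.5874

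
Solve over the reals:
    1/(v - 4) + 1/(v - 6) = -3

v = 3.6126 or v = 5.7208

Multiply both sides by (v - 4)(v - 6):
(v - 6) + (v - 4) = -3(v - 4)(v - 6).
Expand and collect terms: -3v² + 28v - 62 = 0.
By the quadratic formula, v = (-28 ± √40) / -6, so v ≈ 3.6126 or v ≈ 5.7208.
Neither value makes a denominator zero (v ≠ 4, v ≠ 6), so both are valid.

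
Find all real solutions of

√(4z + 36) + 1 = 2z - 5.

Isolate the radical: √(4z + 36) = 2z - 6.
Square both sides: 4z + 36 = (2z - 6)².
Expand and rearrange: 4z² - 28z = 0.
Solving gives z = 7 or z = 0.
Check each candidate in the original equation:
  z = 7: √(64) = 8, while 2z - 6 = 8 — valid.
  z = 0: √(36) = 6, while 2z - 6 = -6 — extraneous.

z = 7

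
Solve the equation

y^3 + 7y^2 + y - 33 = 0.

Possible rational roots are divisors of -33. Testing y = -3 gives 0, so (y + 3) is a factor.
Divide: y^3 + 7y^2 + y - 33 = (y + 3)(y^2 + 4y - 11).
Apply the quadratic formula to y^2 + 4y - 11 = 0: y = (-4 +/- sqrt(60))/2, i.e. y ~= 1.873 or y ~= -5.873.

y = -5.873 or y = -3 or y = 1.873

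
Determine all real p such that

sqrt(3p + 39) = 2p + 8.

Square both sides: 3p + 39 = (2p + 8)^2.
Expand and rearrange: 4p^2 + 29p + 25 = 0.
Solving gives p = -1 or p = -6.25.
Check each candidate in the original equation:
  p = -1: sqrt(36) = 6, while 2p + 8 = 6 — valid.
  p = -6.25: sqrt(20.25) = 4.5, while 2p + 8 = -4.5 — extraneous.

p = -1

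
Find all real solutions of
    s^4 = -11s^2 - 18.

No real solutions.

Let u = s^2. The equation becomes u^2 + 11u + 18 = 0.
Factor: (u + 9)(u + 2) = 0, so u = -9 or u = -2.
s^2 = -9 < 0 has no real solution.
s^2 = -2 < 0 has no real solution.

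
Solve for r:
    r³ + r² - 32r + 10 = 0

Possible rational roots are divisors of 10. Testing r = 5 gives 0, so (r - 5) is a factor.
Divide: r³ + r² - 32r + 10 = (r - 5)(r² + 6r - 2).
Apply the quadratic formula to r² + 6r - 2 = 0: r = (-6 ± √44)/2, i.e. r ≈ 0.3166 or r ≈ -6.3166.

r = -6.3166 or r = 0.3166 or r = 5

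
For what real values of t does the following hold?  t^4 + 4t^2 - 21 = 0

t = -1.7321 or t = 1.7321

Let u = t^2. The equation becomes u^2 + 4u - 21 = 0.
Factor: (u - 3)(u + 7) = 0, so u = 3 or u = -7.
t^2 = 3 gives t = +/-sqrt(3) ~= +/-1.7321.
t^2 = -7 < 0 has no real solution.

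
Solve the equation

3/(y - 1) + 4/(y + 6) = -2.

Multiply both sides by (y - 1)(y + 6):
3(y + 6) + 4(y - 1) = -2(y - 1)(y + 6).
Expand and collect terms: -2y² - 17y - 2 = 0.
By the quadratic formula, y = (17 ± √273) / -4, so y ≈ -8.3807 or y ≈ -0.1193.
Neither value makes a denominator zero (y ≠ 1, y ≠ -6), so both are valid.

y = -8.3807 or y = -0.1193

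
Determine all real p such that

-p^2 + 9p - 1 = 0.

Discriminant: (9)^2 - 4*(-1)*(-1) = 77.
Quadratic formula: p = (-9 +/- sqrt(77)) / (-2).
So p = 9/2 - sqrt(77)/2 ~= 0.1125 or p = sqrt(77)/2 + 9/2 ~= 8.8875.

p = 0.1125 or p = 8.8875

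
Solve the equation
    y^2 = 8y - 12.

y = 2 or y = 6

Bring every term to one side: y^2 - 8y + 12 = 0.
Factor: (y - 6)(y - 2) = 0.
So y = 6 or y = 2.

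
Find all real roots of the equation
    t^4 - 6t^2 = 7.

Let u = t^2. The equation becomes u^2 - 6u - 7 = 0.
Factor: (u + 1)(u - 7) = 0, so u = -1 or u = 7.
t^2 = -1 < 0 has no real solution.
t^2 = 7 gives t = +/-sqrt(7) ~= +/-2.6458.

t = -2.6458 or t = 2.6458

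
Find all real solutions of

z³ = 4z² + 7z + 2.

z = -1 or z = -0.3723 or z = 5.3723

Rearrange: z³ - 4z² - 7z - 2 = 0.
Possible rational roots are divisors of -2. Testing z = -1 gives 0, so (z + 1) is a factor.
Divide: z³ - 4z² - 7z - 2 = (z + 1)(z² - 5z - 2).
Apply the quadratic formula to z² - 5z - 2 = 0: z = (5 ± √33)/2, i.e. z ≈ 5.3723 or z ≈ -0.3723.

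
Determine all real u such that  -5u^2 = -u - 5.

Rearrange to standard form: -5u^2 + u + 5 = 0.
Discriminant: (1)^2 - 4*(-5)*5 = 101.
Quadratic formula: u = (-1 +/- sqrt(101)) / (-10).
So u = 1/10 - sqrt(101)/10 ~= -0.905 or u = 1/10 + sqrt(101)/10 ~= 1.105.

u = -0.905 or u = 1.105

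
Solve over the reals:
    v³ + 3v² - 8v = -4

v = -4.8284 or v = 0.8284 or v = 1

Rearrange: v³ + 3v² - 8v + 4 = 0.
Possible rational roots are divisors of 4. Testing v = 1 gives 0, so (v - 1) is a factor.
Divide: v³ + 3v² - 8v + 4 = (v - 1)(v² + 4v - 4).
Apply the quadratic formula to v² + 4v - 4 = 0: v = (-4 ± √32)/2, i.e. v ≈ 0.8284 or v ≈ -4.8284.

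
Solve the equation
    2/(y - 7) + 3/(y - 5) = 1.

y = 6 or y = 11

Multiply both sides by (y - 7)(y - 5):
2(y - 5) + 3(y - 7) = (y - 7)(y - 5).
Expand and collect terms: y² - 17y + 66 = 0.
Factor or apply the quadratic formula: y = 11 or y = 6.
Neither value makes a denominator zero (y ≠ 7, y ≠ 5), so both are valid.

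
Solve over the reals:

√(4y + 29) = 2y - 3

Square both sides: 4y + 29 = (2y - 3)².
Expand and rearrange: 4y² - 16y - 20 = 0.
Solving gives y = 5 or y = -1.
Check each candidate in the original equation:
  y = 5: √(49) = 7, while 2y - 3 = 7 — valid.
  y = -1: √(25) = 5, while 2y - 3 = -5 — extraneous.

y = 5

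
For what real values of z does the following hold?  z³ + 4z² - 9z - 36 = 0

Possible rational roots are divisors of -36. Testing z = -4 gives 0, so (z + 4) is a factor.
Divide: z³ + 4z² - 9z - 36 = (z + 4)(z² - 9).
Factor the quadratic: z = 3 or z = -3.

z = -4 or z = -3 or z = 3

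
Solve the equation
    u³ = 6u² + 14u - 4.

u = -2 or u = 0.2583 or u = 7.7417

Rearrange: u³ - 6u² - 14u + 4 = 0.
Possible rational roots are divisors of 4. Testing u = -2 gives 0, so (u + 2) is a factor.
Divide: u³ - 6u² - 14u + 4 = (u + 2)(u² - 8u + 2).
Apply the quadratic formula to u² - 8u + 2 = 0: u = (8 ± √56)/2, i.e. u ≈ 7.7417 or u ≈ 0.2583.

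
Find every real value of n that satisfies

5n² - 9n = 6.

Rearrange to standard form: 5n² - 9n - 6 = 0.
Discriminant: (-9)² − 4·5·(-6) = 201.
Quadratic formula: n = (9 ± √201) / 10.
So n = 9/10 + √(201)/10 ≈ 2.3177 or n = 9/10 - √(201)/10 ≈ -0.5177.

n = -0.5177 or n = 2.3177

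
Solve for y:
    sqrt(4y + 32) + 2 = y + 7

y = 1

Isolate the radical: sqrt(4y + 32) = y + 5.
Square both sides: 4y + 32 = (y + 5)^2.
Expand and rearrange: y^2 + 6y - 7 = 0.
Solving gives y = 1 or y = -7.
Check each candidate in the original equation:
  y = 1: sqrt(36) = 6, while y + 5 = 6 — valid.
  y = -7: sqrt(4) = 2, while y + 5 = -2 — extraneous.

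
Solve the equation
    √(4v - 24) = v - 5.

v = 7

Square both sides: 4v - 24 = (v - 5)².
Expand and rearrange: v² - 14v + 49 = 0.
This gives the repeated root v = 7.
Check in the original equation:
  v = 7: √(4) = 2, while v - 5 = 2 — valid.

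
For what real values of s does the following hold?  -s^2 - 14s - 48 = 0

s = -8 or s = -6

Factor: -1(s + 8)(s + 6) = 0.
So s = -8 or s = -6.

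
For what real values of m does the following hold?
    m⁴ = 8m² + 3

m = -2.8912 or m = 2.8912

Let u = m². The equation becomes u² - 8u - 3 = 0.
By the quadratic formula, u = 4 + √(19) or u = 4 - √(19).
m² = 4 + √(19) gives m = ±√(4 + √(19)) ≈ ±2.8912.
m² = 4 - √(19) < 0 has no real solution.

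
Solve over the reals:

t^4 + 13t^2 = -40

Let u = t^2. The equation becomes u^2 + 13u + 40 = 0.
Factor: (u + 5)(u + 8) = 0, so u = -5 or u = -8.
t^2 = -5 < 0 has no real solution.
t^2 = -8 < 0 has no real solution.

No real solutions.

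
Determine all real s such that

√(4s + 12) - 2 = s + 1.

Isolate the radical: √(4s + 12) = s + 3.
Square both sides: 4s + 12 = (s + 3)².
Expand and rearrange: s² + 2s - 3 = 0.
Solving gives s = 1 or s = -3.
Check each candidate in the original equation:
  s = 1: √(16) = 4, while s + 3 = 4 — valid.
  s = -3: √(0) = 0, while s + 3 = 0 — valid.

s = -3 or s = 1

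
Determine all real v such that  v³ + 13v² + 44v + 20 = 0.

Possible rational roots are divisors of 20. Testing v = -5 gives 0, so (v + 5) is a factor.
Divide: v³ + 13v² + 44v + 20 = (v + 5)(v² + 8v + 4).
Apply the quadratic formula to v² + 8v + 4 = 0: v = (-8 ± √48)/2, i.e. v ≈ -0.5359 or v ≈ -7.4641.

v = -7.4641 or v = -5 or v = -0.5359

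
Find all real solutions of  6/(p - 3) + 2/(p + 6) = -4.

p = -6.5927 or p = 1.5927

Multiply both sides by (p - 3)(p + 6):
6(p + 6) + 2(p - 3) = -4(p - 3)(p + 6).
Expand and collect terms: -4p² - 20p + 42 = 0.
By the quadratic formula, p = (20 ± √1072) / -8, so p ≈ -6.5927 or p ≈ 1.5927.
Neither value makes a denominator zero (p ≠ 3, p ≠ -6), so both are valid.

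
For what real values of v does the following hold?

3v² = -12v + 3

v = -4.2361 or v = 0.2361

Rearrange to standard form: 3v² + 12v - 3 = 0.
Discriminant: (12)² − 4·3·(-3) = 180.
Quadratic formula: v = (-12 ± √180) / 6.
So v = -2 + √(5) ≈ 0.2361 or v = -√(5) - 2 ≈ -4.2361.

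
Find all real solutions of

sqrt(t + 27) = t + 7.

t = -2

Square both sides: t + 27 = (t + 7)^2.
Expand and rearrange: t^2 + 13t + 22 = 0.
Solving gives t = -2 or t = -11.
Check each candidate in the original equation:
  t = -2: sqrt(25) = 5, while t + 7 = 5 — valid.
  t = -11: sqrt(16) = 4, while t + 7 = -4 — extraneous.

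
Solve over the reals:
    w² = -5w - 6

w = -3 or w = -2

Bring every term to one side: w² + 5w + 6 = 0.
Factor: (w + 3)(w + 2) = 0.
So w = -3 or w = -2.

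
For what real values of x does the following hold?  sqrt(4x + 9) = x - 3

Square both sides: 4x + 9 = (x - 3)^2.
Expand and rearrange: x^2 - 10x = 0.
Solving gives x = 10 or x = 0.
Check each candidate in the original equation:
  x = 10: sqrt(49) = 7, while x - 3 = 7 — valid.
  x = 0: sqrt(9) = 3, while x - 3 = -3 — extraneous.

x = 10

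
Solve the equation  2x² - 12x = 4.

Rearrange to standard form: 2x² - 12x - 4 = 0.
Discriminant: (-12)² − 4·2·(-4) = 176.
Quadratic formula: x = (12 ± √176) / 4.
So x = 3 + √(11) ≈ 6.3166 or x = 3 - √(11) ≈ -0.3166.

x = -0.3166 or x = 6.3166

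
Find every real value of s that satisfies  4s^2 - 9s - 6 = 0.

s = -0.538 or s = 2.788

Discriminant: (-9)^2 - 4*4*(-6) = 177.
Quadratic formula: s = (9 +/- sqrt(177)) / 8.
So s = 9/8 + sqrt(177)/8 ~= 2.788 or s = 9/8 - sqrt(177)/8 ~= -0.538.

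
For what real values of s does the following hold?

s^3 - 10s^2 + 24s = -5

s = -0.1926 or s = 5 or s = 5.1926

Rearrange: s^3 - 10s^2 + 24s + 5 = 0.
Possible rational roots are divisors of 5. Testing s = 5 gives 0, so (s - 5) is a factor.
Divide: s^3 - 10s^2 + 24s + 5 = (s - 5)(s^2 - 5s - 1).
Apply the quadratic formula to s^2 - 5s - 1 = 0: s = (5 +/- sqrt(29))/2, i.e. s ~= 5.1926 or s ~= -0.1926.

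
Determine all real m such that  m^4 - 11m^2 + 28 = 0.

m = -2.6458 or m = -2 or m = 2 or m = 2.6458

Let u = m^2. The equation becomes u^2 - 11u + 28 = 0.
Factor: (u - 7)(u - 4) = 0, so u = 7 or u = 4.
m^2 = 7 gives m = +/-sqrt(7) ~= +/-2.6458.
m^2 = 4 gives m = +/-2.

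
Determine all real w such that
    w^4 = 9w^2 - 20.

w = -2.2361 or w = -2 or w = 2 or w = 2.2361

Let u = w^2. The equation becomes u^2 - 9u + 20 = 0.
Factor: (u - 5)(u - 4) = 0, so u = 5 or u = 4.
w^2 = 5 gives w = +/-sqrt(5) ~= +/-2.2361.
w^2 = 4 gives w = +/-2.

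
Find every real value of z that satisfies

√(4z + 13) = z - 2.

z = 9

Square both sides: 4z + 13 = (z - 2)².
Expand and rearrange: z² - 8z - 9 = 0.
Solving gives z = 9 or z = -1.
Check each candidate in the original equation:
  z = 9: √(49) = 7, while z - 2 = 7 — valid.
  z = -1: √(9) = 3, while z - 2 = -3 — extraneous.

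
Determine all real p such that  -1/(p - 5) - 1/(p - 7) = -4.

p = 5.2192 or p = 7.2808

Multiply both sides by (p - 5)(p - 7):
-(p - 7) - (p - 5) = -4(p - 5)(p - 7).
Expand and collect terms: -4p² + 50p - 152 = 0.
By the quadratic formula, p = (-50 ± √68) / -8, so p ≈ 5.2192 or p ≈ 7.2808.
Neither value makes a denominator zero (p ≠ 5, p ≠ 7), so both are valid.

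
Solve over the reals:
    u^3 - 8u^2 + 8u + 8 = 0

u = -0.6056 or u = 2 or u = 6.6056

Possible rational roots are divisors of 8. Testing u = 2 gives 0, so (u - 2) is a factor.
Divide: u^3 - 8u^2 + 8u + 8 = (u - 2)(u^2 - 6u - 4).
Apply the quadratic formula to u^2 - 6u - 4 = 0: u = (6 +/- sqrt(52))/2, i.e. u ~= 6.6056 or u ~= -0.6056.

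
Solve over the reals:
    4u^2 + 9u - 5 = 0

u = -2.7111 or u = 0.4611

Discriminant: (9)^2 - 4*4*(-5) = 161.
Quadratic formula: u = (-9 +/- sqrt(161)) / 8.
So u = -9/8 + sqrt(161)/8 ~= 0.4611 or u = -sqrt(161)/8 - 9/8 ~= -2.7111.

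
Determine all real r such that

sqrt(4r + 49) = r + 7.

r = 0

Square both sides: 4r + 49 = (r + 7)^2.
Expand and rearrange: r^2 + 10r = 0.
Solving gives r = 0 or r = -10.
Check each candidate in the original equation:
  r = 0: sqrt(49) = 7, while r + 7 = 7 — valid.
  r = -10: sqrt(9) = 3, while r + 7 = -3 — extraneous.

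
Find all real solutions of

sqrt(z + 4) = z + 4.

z = -4 or z = -3

Square both sides: z + 4 = (z + 4)^2.
Expand and rearrange: z^2 + 7z + 12 = 0.
Solving gives z = -3 or z = -4.
Check each candidate in the original equation:
  z = -3: sqrt(1) = 1, while z + 4 = 1 — valid.
  z = -4: sqrt(0) = 0, while z + 4 = 0 — valid.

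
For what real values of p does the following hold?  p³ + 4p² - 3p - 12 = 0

p = -4 or p = -1.7321 or p = 1.7321

Possible rational roots are divisors of -12. Testing p = -4 gives 0, so (p + 4) is a factor.
Divide: p³ + 4p² - 3p - 12 = (p + 4)(p² - 3).
Apply the quadratic formula to p² - 3 = 0: p = (0 ± √12)/2, i.e. p ≈ 1.7321 or p ≈ -1.7321.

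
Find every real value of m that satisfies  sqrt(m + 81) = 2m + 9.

m = 0

Square both sides: m + 81 = (2m + 9)^2.
Expand and rearrange: 4m^2 + 35m = 0.
Solving gives m = 0 or m = -8.75.
Check each candidate in the original equation:
  m = 0: sqrt(81) = 9, while 2m + 9 = 9 — valid.
  m = -8.75: sqrt(72.25) = 8.5, while 2m + 9 = -8.5 — extraneous.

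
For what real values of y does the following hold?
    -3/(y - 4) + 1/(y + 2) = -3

y = -2.2876 or y = 4.9543

Multiply both sides by (y - 4)(y + 2):
-3(y + 2) + (y - 4) = -3(y - 4)(y + 2).
Expand and collect terms: -3y^2 + 8y + 34 = 0.
By the quadratic formula, y = (-8 +/- sqrt(472)) / -6, so y ~= -2.2876 or y ~= 4.9543.
Neither value makes a denominator zero (y != 4, y != -2), so both are valid.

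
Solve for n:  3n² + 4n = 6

n = -2.2301 or n = 0.8968

Rearrange to standard form: 3n² + 4n - 6 = 0.
Discriminant: (4)² − 4·3·(-6) = 88.
Quadratic formula: n = (-4 ± √88) / 6.
So n = -2/3 + √(22)/3 ≈ 0.8968 or n = -√(22)/3 - 2/3 ≈ -2.2301.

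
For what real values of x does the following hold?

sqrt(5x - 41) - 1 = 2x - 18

x = 10

Isolate the radical: sqrt(5x - 41) = 2x - 17.
Square both sides: 5x - 41 = (2x - 17)^2.
Expand and rearrange: 4x^2 - 73x + 330 = 0.
Solving gives x = 10 or x = 8.25.
Check each candidate in the original equation:
  x = 10: sqrt(9) = 3, while 2x - 17 = 3 — valid.
  x = 8.25: sqrt(0.25) = 0.5, while 2x - 17 = -0.5 — extraneous.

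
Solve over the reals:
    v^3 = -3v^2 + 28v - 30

v = -7.3589 or v = 1.3589 or v = 3

Rearrange: v^3 + 3v^2 - 28v + 30 = 0.
Possible rational roots are divisors of 30. Testing v = 3 gives 0, so (v - 3) is a factor.
Divide: v^3 + 3v^2 - 28v + 30 = (v - 3)(v^2 + 6v - 10).
Apply the quadratic formula to v^2 + 6v - 10 = 0: v = (-6 +/- sqrt(76))/2, i.e. v ~= 1.3589 or v ~= -7.3589.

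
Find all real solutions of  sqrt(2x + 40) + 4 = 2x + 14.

x = -2

Isolate the radical: sqrt(2x + 40) = 2x + 10.
Square both sides: 2x + 40 = (2x + 10)^2.
Expand and rearrange: 4x^2 + 38x + 60 = 0.
Solving gives x = -2 or x = -7.5.
Check each candidate in the original equation:
  x = -2: sqrt(36) = 6, while 2x + 10 = 6 — valid.
  x = -7.5: sqrt(25) = 5, while 2x + 10 = -5 — extraneous.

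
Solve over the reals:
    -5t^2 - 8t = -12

Rearrange to standard form: -5t^2 - 8t + 12 = 0.
Discriminant: (-8)^2 - 4*(-5)*12 = 304.
Quadratic formula: t = (8 +/- sqrt(304)) / (-10).
So t = -2*sqrt(19)/5 - 4/5 ~= -2.5436 or t = -4/5 + 2*sqrt(19)/5 ~= 0.9436.

t = -2.5436 or t = 0.9436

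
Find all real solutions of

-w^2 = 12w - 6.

Rearrange to standard form: -w^2 - 12w + 6 = 0.
Discriminant: (-12)^2 - 4*(-1)*6 = 168.
Quadratic formula: w = (12 +/- sqrt(168)) / (-2).
So w = -sqrt(42) - 6 ~= -12.4807 or w = -6 + sqrt(42) ~= 0.4807.

w = -12.4807 or w = 0.4807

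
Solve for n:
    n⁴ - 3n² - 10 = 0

n = -2.2361 or n = 2.2361

Let u = n². The equation becomes u² - 3u - 10 = 0.
Factor: (u - 5)(u + 2) = 0, so u = 5 or u = -2.
n² = 5 gives n = ±√(5) ≈ ±2.2361.
n² = -2 < 0 has no real solution.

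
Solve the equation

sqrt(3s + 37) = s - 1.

Square both sides: 3s + 37 = (s - 1)^2.
Expand and rearrange: s^2 - 5s - 36 = 0.
Solving gives s = 9 or s = -4.
Check each candidate in the original equation:
  s = 9: sqrt(64) = 8, while s - 1 = 8 — valid.
  s = -4: sqrt(25) = 5, while s - 1 = -5 — extraneous.

s = 9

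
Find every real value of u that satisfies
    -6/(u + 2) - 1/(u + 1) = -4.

Multiply both sides by (u + 2)(u + 1):
-6(u + 1) - (u + 2) = -4(u + 2)(u + 1).
Expand and collect terms: -4u² - 5u = 0.
Factor or apply the quadratic formula: u = -1.25 or u = 0.
Neither value makes a denominator zero (u ≠ -2, u ≠ -1), so both are valid.

u = -1.25 or u = 0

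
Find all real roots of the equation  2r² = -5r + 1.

r = -2.6861 or r = 0.1861

Rearrange to standard form: 2r² + 5r - 1 = 0.
Discriminant: (5)² − 4·2·(-1) = 33.
Quadratic formula: r = (-5 ± √33) / 4.
So r = -5/4 + √(33)/4 ≈ 0.1861 or r = -√(33)/4 - 5/4 ≈ -2.6861.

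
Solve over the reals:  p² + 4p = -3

Bring every term to one side: p² + 4p + 3 = 0.
Factor: (p + 3)(p + 1) = 0.
So p = -3 or p = -1.

p = -3 or p = -1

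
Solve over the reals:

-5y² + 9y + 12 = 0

y = -0.8916 or y = 2.6916

Discriminant: (9)² − 4·(-5)·12 = 321.
Quadratic formula: y = (-9 ± √321) / (-10).
So y = 9/10 - √(321)/10 ≈ -0.8916 or y = 9/10 + √(321)/10 ≈ 2.6916.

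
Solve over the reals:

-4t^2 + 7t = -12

Rearrange to standard form: -4t^2 + 7t + 12 = 0.
Discriminant: (7)^2 - 4*(-4)*12 = 241.
Quadratic formula: t = (-7 +/- sqrt(241)) / (-8).
So t = 7/8 - sqrt(241)/8 ~= -1.0655 or t = 7/8 + sqrt(241)/8 ~= 2.8155.

t = -1.0655 or t = 2.8155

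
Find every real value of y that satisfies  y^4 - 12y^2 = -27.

Let u = y^2. The equation becomes u^2 - 12u + 27 = 0.
Factor: (u - 9)(u - 3) = 0, so u = 9 or u = 3.
y^2 = 9 gives y = +/-3.
y^2 = 3 gives y = +/-sqrt(3) ~= +/-1.7321.

y = -3 or y = -1.7321 or y = 1.7321 or y = 3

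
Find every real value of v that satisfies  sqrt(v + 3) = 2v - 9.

v = 6

Square both sides: v + 3 = (2v - 9)^2.
Expand and rearrange: 4v^2 - 37v + 78 = 0.
Solving gives v = 6 or v = 3.25.
Check each candidate in the original equation:
  v = 6: sqrt(9) = 3, while 2v - 9 = 3 — valid.
  v = 3.25: sqrt(6.25) = 2.5, while 2v - 9 = -2.5 — extraneous.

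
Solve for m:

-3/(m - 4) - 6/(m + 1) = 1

Multiply both sides by (m - 4)(m + 1):
-3(m + 1) - 6(m - 4) = (m - 4)(m + 1).
Expand and collect terms: m^2 + 6m - 25 = 0.
By the quadratic formula, m = (-6 +/- sqrt(136)) / 2, so m ~= 2.831 or m ~= -8.831.
Neither value makes a denominator zero (m != 4, m != -1), so both are valid.

m = -8.831 or m = 2.831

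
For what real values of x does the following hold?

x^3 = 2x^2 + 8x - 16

x = -2.8284 or x = 2 or x = 2.8284

Rearrange: x^3 - 2x^2 - 8x + 16 = 0.
Possible rational roots are divisors of 16. Testing x = 2 gives 0, so (x - 2) is a factor.
Divide: x^3 - 2x^2 - 8x + 16 = (x - 2)(x^2 - 8).
Apply the quadratic formula to x^2 - 8 = 0: x = (0 +/- sqrt(32))/2, i.e. x ~= 2.8284 or x ~= -2.8284.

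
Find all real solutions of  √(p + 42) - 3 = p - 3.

Isolate the radical: √(p + 42) = p.
Square both sides: p + 42 = (p)².
Expand and rearrange: p² - p - 42 = 0.
Solving gives p = 7 or p = -6.
Check each candidate in the original equation:
  p = 7: √(49) = 7, while p = 7 — valid.
  p = -6: √(36) = 6, while p = -6 — extraneous.

p = 7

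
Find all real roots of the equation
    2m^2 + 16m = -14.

m = -7 or m = -1

Bring every term to one side: 2m^2 + 16m + 14 = 0.
Factor: 2(m + 7)(m + 1) = 0.
So m = -7 or m = -1.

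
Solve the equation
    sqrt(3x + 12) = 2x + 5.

Square both sides: 3x + 12 = (2x + 5)^2.
Expand and rearrange: 4x^2 + 17x + 13 = 0.
Solving gives x = -1 or x = -3.25.
Check each candidate in the original equation:
  x = -1: sqrt(9) = 3, while 2x + 5 = 3 — valid.
  x = -3.25: sqrt(2.25) = 1.5, while 2x + 5 = -1.5 — extraneous.

x = -1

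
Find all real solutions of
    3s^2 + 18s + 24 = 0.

Factor: 3(s + 4)(s + 2) = 0.
So s = -4 or s = -2.

s = -4 or s = -2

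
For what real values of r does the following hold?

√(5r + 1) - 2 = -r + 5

Isolate the radical: √(5r + 1) = -r + 7.
Square both sides: 5r + 1 = (-r + 7)².
Expand and rearrange: r² - 19r + 48 = 0.
Solving gives r = 16 or r = 3.
Check each candidate in the original equation:
  r = 16: √(81) = 9, while -r + 7 = -9 — extraneous.
  r = 3: √(16) = 4, while -r + 7 = 4 — valid.

r = 3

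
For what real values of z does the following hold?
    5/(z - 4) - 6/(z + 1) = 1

z = -4.831 or z = 6.831

Multiply both sides by (z - 4)(z + 1):
5(z + 1) - 6(z - 4) = (z - 4)(z + 1).
Expand and collect terms: z² - 2z - 33 = 0.
By the quadratic formula, z = (2 ± √136) / 2, so z ≈ 6.831 or z ≈ -4.831.
Neither value makes a denominator zero (z ≠ 4, z ≠ -1), so both are valid.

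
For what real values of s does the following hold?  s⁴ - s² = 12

s = -2 or s = 2

Let u = s². The equation becomes u² - u - 12 = 0.
Factor: (u - 4)(u + 3) = 0, so u = 4 or u = -3.
s² = 4 gives s = ±2.
s² = -3 < 0 has no real solution.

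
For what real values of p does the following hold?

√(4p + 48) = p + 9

p = -3

Square both sides: 4p + 48 = (p + 9)².
Expand and rearrange: p² + 14p + 33 = 0.
Solving gives p = -3 or p = -11.
Check each candidate in the original equation:
  p = -3: √(36) = 6, while p + 9 = 6 — valid.
  p = -11: √(4) = 2, while p + 9 = -2 — extraneous.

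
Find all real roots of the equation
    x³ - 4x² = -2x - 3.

Rearrange: x³ - 4x² + 2x + 3 = 0.
Possible rational roots are divisors of 3. Testing x = 3 gives 0, so (x - 3) is a factor.
Divide: x³ - 4x² + 2x + 3 = (x - 3)(x² - x - 1).
Apply the quadratic formula to x² - x - 1 = 0: x = (1 ± √5)/2, i.e. x ≈ 1.618 or x ≈ -0.618.

x = -0.618 or x = 1.618 or x = 3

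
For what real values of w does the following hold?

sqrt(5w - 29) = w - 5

w = 6 or w = 9

Square both sides: 5w - 29 = (w - 5)^2.
Expand and rearrange: w^2 - 15w + 54 = 0.
Solving gives w = 9 or w = 6.
Check each candidate in the original equation:
  w = 9: sqrt(16) = 4, while w - 5 = 4 — valid.
  w = 6: sqrt(1) = 1, while w - 5 = 1 — valid.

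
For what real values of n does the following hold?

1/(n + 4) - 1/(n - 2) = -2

Multiply both sides by (n + 4)(n - 2):
(n - 2) - (n + 4) = -2(n + 4)(n - 2).
Expand and collect terms: -2n² - 4n + 22 = 0.
By the quadratic formula, n = (4 ± √192) / -4, so n ≈ -4.4641 or n ≈ 2.4641.
Neither value makes a denominator zero (n ≠ -4, n ≠ 2), so both are valid.

n = -4.4641 or n = 2.4641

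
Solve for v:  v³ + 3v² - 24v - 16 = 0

Possible rational roots are divisors of -16. Testing v = 4 gives 0, so (v - 4) is a factor.
Divide: v³ + 3v² - 24v - 16 = (v - 4)(v² + 7v + 4).
Apply the quadratic formula to v² + 7v + 4 = 0: v = (-7 ± √33)/2, i.e. v ≈ -0.6277 or v ≈ -6.3723.

v = -6.3723 or v = -0.6277 or v = 4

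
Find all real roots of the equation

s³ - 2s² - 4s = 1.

s = -1 or s = -0.3028 or s = 3.3028

Rearrange: s³ - 2s² - 4s - 1 = 0.
Possible rational roots are divisors of -1. Testing s = -1 gives 0, so (s + 1) is a factor.
Divide: s³ - 2s² - 4s - 1 = (s + 1)(s² - 3s - 1).
Apply the quadratic formula to s² - 3s - 1 = 0: s = (3 ± √13)/2, i.e. s ≈ 3.3028 or s ≈ -0.3028.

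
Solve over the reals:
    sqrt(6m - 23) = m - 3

Square both sides: 6m - 23 = (m - 3)^2.
Expand and rearrange: m^2 - 12m + 32 = 0.
Solving gives m = 8 or m = 4.
Check each candidate in the original equation:
  m = 8: sqrt(25) = 5, while m - 3 = 5 — valid.
  m = 4: sqrt(1) = 1, while m - 3 = 1 — valid.

m = 4 or m = 8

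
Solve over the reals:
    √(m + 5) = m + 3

m = -1

Square both sides: m + 5 = (m + 3)².
Expand and rearrange: m² + 5m + 4 = 0.
Solving gives m = -1 or m = -4.
Check each candidate in the original equation:
  m = -1: √(4) = 2, while m + 3 = 2 — valid.
  m = -4: √(1) = 1, while m + 3 = -1 — extraneous.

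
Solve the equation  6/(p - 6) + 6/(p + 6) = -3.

Multiply both sides by (p - 6)(p + 6):
6(p + 6) + 6(p - 6) = -3(p - 6)(p + 6).
Expand and collect terms: -3p² - 12p + 108 = 0.
By the quadratic formula, p = (12 ± √1440) / -6, so p ≈ -8.3246 or p ≈ 4.3246.
Neither value makes a denominator zero (p ≠ 6, p ≠ -6), so both are valid.

p = -8.3246 or p = 4.3246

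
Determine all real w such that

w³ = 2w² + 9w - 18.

Rearrange: w³ - 2w² - 9w + 18 = 0.
Possible rational roots are divisors of 18. Testing w = -3 gives 0, so (w + 3) is a factor.
Divide: w³ - 2w² - 9w + 18 = (w + 3)(w² - 5w + 6).
Factor the quadratic: w = 3 or w = 2.

w = -3 or w = 2 or w = 3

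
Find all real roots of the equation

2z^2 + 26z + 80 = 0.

Factor: 2(z + 5)(z + 8) = 0.
So z = -5 or z = -8.

z = -8 or z = -5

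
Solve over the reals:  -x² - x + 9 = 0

Discriminant: (-1)² − 4·(-1)·9 = 37.
Quadratic formula: x = (1 ± √37) / (-2).
So x = -√(37)/2 - 1/2 ≈ -3.5414 or x = -1/2 + √(37)/2 ≈ 2.5414.

x = -3.5414 or x = 2.5414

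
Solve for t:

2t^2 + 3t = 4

Rearrange to standard form: 2t^2 + 3t - 4 = 0.
Discriminant: (3)^2 - 4*2*(-4) = 41.
Quadratic formula: t = (-3 +/- sqrt(41)) / 4.
So t = -3/4 + sqrt(41)/4 ~= 0.8508 or t = -sqrt(41)/4 - 3/4 ~= -2.3508.

t = -2.3508 or t = 0.8508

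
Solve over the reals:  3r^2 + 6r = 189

r = -9 or r = 7

Bring every term to one side: 3r^2 + 6r - 189 = 0.
Factor: 3(r + 9)(r - 7) = 0.
So r = -9 or r = 7.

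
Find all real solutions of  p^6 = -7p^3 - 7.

p = -1.7958 or p = -1.0652

Let u = p^3. The equation becomes u^2 + 7u + 7 = 0.
By the quadratic formula, u = -7/2 + sqrt(21)/2 or u = -7/2 - sqrt(21)/2.
p^3 = -7/2 + sqrt(21)/2 gives p = -(7/2 - sqrt(21)/2)^(1/3) ~= -1.0652.
p^3 = -7/2 - sqrt(21)/2 gives p = -(sqrt(21)/2 + 7/2)^(1/3) ~= -1.7958.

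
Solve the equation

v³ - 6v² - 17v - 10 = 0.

Possible rational roots are divisors of -10. Testing v = -1 gives 0, so (v + 1) is a factor.
Divide: v³ - 6v² - 17v - 10 = (v + 1)(v² - 7v - 10).
Apply the quadratic formula to v² - 7v - 10 = 0: v = (7 ± √89)/2, i.e. v ≈ 8.217 or v ≈ -1.217.

v = -1.217 or v = -1 or v = 8.217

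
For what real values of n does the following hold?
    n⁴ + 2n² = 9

n = -1.4705 or n = 1.4705

Let u = n². The equation becomes u² + 2u - 9 = 0.
By the quadratic formula, u = -1 + √(10) or u = -√(10) - 1.
n² = -1 + √(10) gives n = ±√(-1 + √(10)) ≈ ±1.4705.
n² = -√(10) - 1 < 0 has no real solution.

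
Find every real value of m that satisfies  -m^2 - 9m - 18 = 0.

m = -6 or m = -3

Factor: -1(m + 3)(m + 6) = 0.
So m = -3 or m = -6.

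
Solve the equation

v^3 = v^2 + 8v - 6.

Rearrange: v^3 - v^2 - 8v + 6 = 0.
Possible rational roots are divisors of 6. Testing v = 3 gives 0, so (v - 3) is a factor.
Divide: v^3 - v^2 - 8v + 6 = (v - 3)(v^2 + 2v - 2).
Apply the quadratic formula to v^2 + 2v - 2 = 0: v = (-2 +/- sqrt(12))/2, i.e. v ~= 0.7321 or v ~= -2.7321.

v = -2.7321 or v = 0.7321 or v = 3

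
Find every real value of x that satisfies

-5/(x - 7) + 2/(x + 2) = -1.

Multiply both sides by (x - 7)(x + 2):
-5(x + 2) + 2(x - 7) = -(x - 7)(x + 2).
Expand and collect terms: -x² + 8x + 38 = 0.
By the quadratic formula, x = (-8 ± √216) / -2, so x ≈ -3.3485 or x ≈ 11.3485.
Neither value makes a denominator zero (x ≠ 7, x ≠ -2), so both are valid.

x = -3.3485 or x = 11.3485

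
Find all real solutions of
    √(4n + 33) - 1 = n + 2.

Isolate the radical: √(4n + 33) = n + 3.
Square both sides: 4n + 33 = (n + 3)².
Expand and rearrange: n² + 2n - 24 = 0.
Solving gives n = 4 or n = -6.
Check each candidate in the original equation:
  n = 4: √(49) = 7, while n + 3 = 7 — valid.
  n = -6: √(9) = 3, while n + 3 = -3 — extraneous.

n = 4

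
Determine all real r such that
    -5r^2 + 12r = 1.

r = 0.0864 or r = 2.3136

Rearrange to standard form: -5r^2 + 12r - 1 = 0.
Discriminant: (12)^2 - 4*(-5)*(-1) = 124.
Quadratic formula: r = (-12 +/- sqrt(124)) / (-10).
So r = 6/5 - sqrt(31)/5 ~= 0.0864 or r = sqrt(31)/5 + 6/5 ~= 2.3136.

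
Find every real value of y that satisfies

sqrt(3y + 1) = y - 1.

Square both sides: 3y + 1 = (y - 1)^2.
Expand and rearrange: y^2 - 5y = 0.
Solving gives y = 5 or y = 0.
Check each candidate in the original equation:
  y = 5: sqrt(16) = 4, while y - 1 = 4 — valid.
  y = 0: sqrt(1) = 1, while y - 1 = -1 — extraneous.

y = 5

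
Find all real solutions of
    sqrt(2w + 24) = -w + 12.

w = 6

Square both sides: 2w + 24 = (-w + 12)^2.
Expand and rearrange: w^2 - 26w + 120 = 0.
Solving gives w = 20 or w = 6.
Check each candidate in the original equation:
  w = 20: sqrt(64) = 8, while -w + 12 = -8 — extraneous.
  w = 6: sqrt(36) = 6, while -w + 12 = 6 — valid.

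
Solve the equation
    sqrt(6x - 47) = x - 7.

x = 8 or x = 12

Square both sides: 6x - 47 = (x - 7)^2.
Expand and rearrange: x^2 - 20x + 96 = 0.
Solving gives x = 12 or x = 8.
Check each candidate in the original equation:
  x = 12: sqrt(25) = 5, while x - 7 = 5 — valid.
  x = 8: sqrt(1) = 1, while x - 7 = 1 — valid.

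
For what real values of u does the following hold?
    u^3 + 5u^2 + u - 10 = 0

u = -4.1926 or u = -2 or u = 1.1926

Possible rational roots are divisors of -10. Testing u = -2 gives 0, so (u + 2) is a factor.
Divide: u^3 + 5u^2 + u - 10 = (u + 2)(u^2 + 3u - 5).
Apply the quadratic formula to u^2 + 3u - 5 = 0: u = (-3 +/- sqrt(29))/2, i.e. u ~= 1.1926 or u ~= -4.1926.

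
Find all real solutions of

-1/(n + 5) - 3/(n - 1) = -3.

n = -4.7163 or n = 2.0496

Multiply both sides by (n + 5)(n - 1):
-(n - 1) - 3(n + 5) = -3(n + 5)(n - 1).
Expand and collect terms: -3n² - 8n + 29 = 0.
By the quadratic formula, n = (8 ± √412) / -6, so n ≈ -4.7163 or n ≈ 2.0496.
Neither value makes a denominator zero (n ≠ -5, n ≠ 1), so both are valid.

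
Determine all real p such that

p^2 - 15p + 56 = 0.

p = 7 or p = 8

Factor: (p - 7)(p - 8) = 0.
So p = 7 or p = 8.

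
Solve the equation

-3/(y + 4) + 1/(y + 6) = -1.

Multiply both sides by (y + 4)(y + 6):
-3(y + 6) + (y + 4) = -(y + 4)(y + 6).
Expand and collect terms: -y² - 8y - 10 = 0.
By the quadratic formula, y = (8 ± √24) / -2, so y ≈ -6.4495 or y ≈ -1.5505.
Neither value makes a denominator zero (y ≠ -4, y ≠ -6), so both are valid.

y = -6.4495 or y = -1.5505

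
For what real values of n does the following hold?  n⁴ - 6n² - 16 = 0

n = -2.8284 or n = 2.8284

Let u = n². The equation becomes u² - 6u - 16 = 0.
Factor: (u - 8)(u + 2) = 0, so u = 8 or u = -2.
n² = 8 gives n = ±2·√(2) ≈ ±2.8284.
n² = -2 < 0 has no real solution.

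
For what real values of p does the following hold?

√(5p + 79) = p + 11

Square both sides: 5p + 79 = (p + 11)².
Expand and rearrange: p² + 17p + 42 = 0.
Solving gives p = -3 or p = -14.
Check each candidate in the original equation:
  p = -3: √(64) = 8, while p + 11 = 8 — valid.
  p = -14: √(9) = 3, while p + 11 = -3 — extraneous.

p = -3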